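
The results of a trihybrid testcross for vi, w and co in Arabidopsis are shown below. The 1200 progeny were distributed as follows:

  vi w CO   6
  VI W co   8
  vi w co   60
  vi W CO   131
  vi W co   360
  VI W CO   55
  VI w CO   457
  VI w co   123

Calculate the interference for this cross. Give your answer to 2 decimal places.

The two most frequent reciprocal classes, VI w CO and vi W co, are the parental types, so the F1 was VI w CO / vi W co.
The two rarest classes, vi w CO and VI W co, are the double crossovers. Comparing them with the parentals, only the vi allele has switched, so vi is the middle locus and the order is co – vi – w.
co–vi: (254 + 14)/1200 = 0.2233; vi–w: (115 + 14)/1200 = 0.1075.
Expected DCO frequency = 0.2233 × 0.1075 ≈ 0.02400; observed = 14/1200 ≈ 0.01167.
Coefficient of coincidence = 0.01167/0.02400 ≈ 0.49; interference = 1 − 0.49 = 0.51.

0.51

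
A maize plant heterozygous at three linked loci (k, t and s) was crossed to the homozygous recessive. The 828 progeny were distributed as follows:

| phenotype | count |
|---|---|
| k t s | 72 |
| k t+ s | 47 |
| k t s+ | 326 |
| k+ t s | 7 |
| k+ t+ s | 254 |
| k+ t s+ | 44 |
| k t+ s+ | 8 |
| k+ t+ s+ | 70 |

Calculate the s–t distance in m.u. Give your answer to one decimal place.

19.0 m.u.

The two most frequent reciprocal classes, k+ t+ s and k t s+, are the parental types, so the F1 was k+ t+ s / k t s+.
The two rarest classes, k+ t s and k t+ s+, are the double crossovers. Comparing them with the parentals, only the t allele has switched, so t is the middle locus and the order is k – t – s.
Crossovers in the t–s interval produce the single-crossover classes k+ t+ s+ and k t s (70 + 72 = 142) plus the double crossovers (15).
RF(t–s) = (142 + 15) / 828 = 157/828 = 0.1896 → 19.0 m.u.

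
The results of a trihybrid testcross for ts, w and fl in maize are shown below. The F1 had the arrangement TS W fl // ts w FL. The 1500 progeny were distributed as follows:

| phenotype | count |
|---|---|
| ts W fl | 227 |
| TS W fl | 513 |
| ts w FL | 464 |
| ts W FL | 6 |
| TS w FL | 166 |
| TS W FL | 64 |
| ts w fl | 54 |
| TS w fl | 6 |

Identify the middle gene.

w

The two rarest classes, TS w fl and ts W FL, are the double crossovers. Comparing them with the parentals, only the w allele has switched, so w is the middle locus and the order is ts – w – fl.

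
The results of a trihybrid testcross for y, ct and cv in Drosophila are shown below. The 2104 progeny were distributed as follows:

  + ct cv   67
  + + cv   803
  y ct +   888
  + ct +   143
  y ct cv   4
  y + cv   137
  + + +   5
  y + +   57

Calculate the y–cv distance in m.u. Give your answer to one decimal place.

The two most frequent reciprocal classes, y ct + and + + cv, are the parental types, so the F1 was y ct + / + + cv.
The two rarest classes, y ct cv and + + +, are the double crossovers. Comparing them with the parentals, only the cv allele has switched, so cv is the middle locus and the order is ct – cv – y.
Crossovers in the cv–y interval produce the single-crossover classes + ct + and y + cv (143 + 137 = 280) plus the double crossovers (9).
RF(cv–y) = (280 + 9) / 2104 = 289/2104 = 0.1374 → 13.7 m.u.

13.7 m.u.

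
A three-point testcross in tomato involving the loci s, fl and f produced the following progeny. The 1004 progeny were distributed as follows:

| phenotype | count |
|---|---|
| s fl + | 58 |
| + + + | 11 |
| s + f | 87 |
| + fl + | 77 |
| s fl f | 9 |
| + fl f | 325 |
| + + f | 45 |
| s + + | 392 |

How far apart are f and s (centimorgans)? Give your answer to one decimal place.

The two most frequent reciprocal classes, + fl f and s + +, are the parental types, so the F1 was + fl f / s + +.
The two rarest classes, s fl f and + + +, are the double crossovers. Comparing them with the parentals, only the s allele has switched, so s is the middle locus and the order is fl – s – f.
Crossovers in the s–f interval produce the single-crossover classes + fl + and s + f (77 + 87 = 164) plus the double crossovers (20).
RF(s–f) = (164 + 20) / 1004 = 184/1004 = 0.1833 → 18.3 centimorgans.

18.3 centimorgans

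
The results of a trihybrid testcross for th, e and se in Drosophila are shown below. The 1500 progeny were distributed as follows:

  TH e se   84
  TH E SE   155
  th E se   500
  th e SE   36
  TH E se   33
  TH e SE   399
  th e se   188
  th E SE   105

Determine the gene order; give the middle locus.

th

The two most frequent reciprocal classes, TH e SE and th E se, are the parental types, so the F1 was TH e SE / th E se.
The two rarest classes, th e SE and TH E se, are the double crossovers. Comparing them with the parentals, only the th allele has switched, so th is the middle locus and the order is se – th – e.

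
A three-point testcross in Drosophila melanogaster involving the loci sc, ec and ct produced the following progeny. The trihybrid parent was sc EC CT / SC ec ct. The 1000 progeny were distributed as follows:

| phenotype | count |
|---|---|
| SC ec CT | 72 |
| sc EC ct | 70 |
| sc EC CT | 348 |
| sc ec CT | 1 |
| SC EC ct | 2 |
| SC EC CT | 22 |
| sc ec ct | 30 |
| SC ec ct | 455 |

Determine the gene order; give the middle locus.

ec

The two rarest classes, sc ec CT and SC EC ct, are the double crossovers. Comparing them with the parentals, only the ec allele has switched, so ec is the middle locus and the order is ct – ec – sc.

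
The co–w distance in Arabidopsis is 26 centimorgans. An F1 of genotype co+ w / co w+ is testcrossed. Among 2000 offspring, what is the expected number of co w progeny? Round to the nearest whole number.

A map distance of 26 centimorgans corresponds to a recombination frequency of 0.260.
The F1 is co+ w / co w+, so co w is a recombinant gamete class with expected frequency r/2 = 0.260/2 = 0.1300.
Expected number = 0.1300 × 2000 = 260.00 ≈ 260.

260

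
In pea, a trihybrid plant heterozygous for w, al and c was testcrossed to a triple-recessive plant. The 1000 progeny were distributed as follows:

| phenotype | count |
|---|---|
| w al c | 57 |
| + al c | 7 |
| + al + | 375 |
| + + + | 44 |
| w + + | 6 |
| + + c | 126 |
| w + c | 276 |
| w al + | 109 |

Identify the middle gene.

The two most frequent reciprocal classes, w + c and + al +, are the parental types, so the F1 was w + c / + al +.
The two rarest classes, w + + and + al c, are the double crossovers. Comparing them with the parentals, only the c allele has switched, so c is the middle locus and the order is w – c – al.

c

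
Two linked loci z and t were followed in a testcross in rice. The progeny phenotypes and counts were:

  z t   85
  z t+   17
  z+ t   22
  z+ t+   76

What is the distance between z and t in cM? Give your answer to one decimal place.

The two most frequent classes, z+ t+ (76) and z t (85), are the parental types, so the F1 was z+ t+ / z t.
The recombinant classes are z+ t and z t+: 22 + 17 = 39.
Recombination frequency = 39/200 = 0.1950 ≈ 19.5%, i.e. 19.5 cM.

19.5 cM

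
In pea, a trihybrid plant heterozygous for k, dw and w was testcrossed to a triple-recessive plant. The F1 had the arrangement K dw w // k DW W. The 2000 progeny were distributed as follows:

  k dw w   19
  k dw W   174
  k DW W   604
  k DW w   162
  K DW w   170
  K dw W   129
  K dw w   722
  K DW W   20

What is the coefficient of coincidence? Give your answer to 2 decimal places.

0.62

The two rarest classes, k dw w and K DW W, are the double crossovers. Comparing them with the parentals, only the k allele has switched, so k is the middle locus and the order is w – k – dw.
w–k: (291 + 39)/2000 = 0.1650; k–dw: (344 + 39)/2000 = 0.1915.
Expected DCO frequency = 0.1650 × 0.1915 ≈ 0.03160; observed = 39/2000 ≈ 0.01950.
Coefficient of coincidence = 0.01950/0.03160 ≈ 0.62.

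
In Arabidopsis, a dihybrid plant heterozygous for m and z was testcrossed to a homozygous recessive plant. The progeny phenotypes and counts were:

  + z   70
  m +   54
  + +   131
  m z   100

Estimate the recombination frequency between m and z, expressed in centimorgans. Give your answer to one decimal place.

34.9 centimorgans

The two most frequent classes, + + (131) and m z (100), are the parental types, so the F1 was + + / m z.
The recombinant classes are + z and m +: 70 + 54 = 124.
Recombination frequency = 124/355 = 0.3493 ≈ 34.9%, i.e. 34.9 centimorgans.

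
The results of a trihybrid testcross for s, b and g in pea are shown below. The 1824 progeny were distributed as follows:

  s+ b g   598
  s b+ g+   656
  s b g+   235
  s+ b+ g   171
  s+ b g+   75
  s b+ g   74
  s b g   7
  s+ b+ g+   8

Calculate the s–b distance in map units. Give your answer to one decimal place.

23.1 map units

The two most frequent reciprocal classes, s b+ g+ and s+ b g, are the parental types, so the F1 was s b+ g+ / s+ b g.
The two rarest classes, s+ b+ g+ and s b g, are the double crossovers. Comparing them with the parentals, only the s allele has switched, so s is the middle locus and the order is g – s – b.
Crossovers in the s–b interval produce the single-crossover classes s b g+ and s+ b+ g (235 + 171 = 406) plus the double crossovers (15).
RF(s–b) = (406 + 15) / 1824 = 421/1824 = 0.2308 → 23.1 map units.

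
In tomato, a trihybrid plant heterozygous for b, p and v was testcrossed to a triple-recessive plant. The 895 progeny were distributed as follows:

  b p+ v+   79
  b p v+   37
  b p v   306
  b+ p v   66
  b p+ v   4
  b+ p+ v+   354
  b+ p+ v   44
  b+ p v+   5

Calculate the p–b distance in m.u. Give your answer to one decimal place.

The two most frequent reciprocal classes, b p v and b+ p+ v+, are the parental types, so the F1 was b p v / b+ p+ v+.
The two rarest classes, b p+ v and b+ p v+, are the double crossovers. Comparing them with the parentals, only the p allele has switched, so p is the middle locus and the order is b – p – v.
Crossovers in the b–p interval produce the single-crossover classes b+ p v and b p+ v+ (66 + 79 = 145) plus the double crossovers (9).
RF(b–p) = (145 + 9) / 895 = 154/895 = 0.1721 → 17.2 m.u.

17.2 m.u.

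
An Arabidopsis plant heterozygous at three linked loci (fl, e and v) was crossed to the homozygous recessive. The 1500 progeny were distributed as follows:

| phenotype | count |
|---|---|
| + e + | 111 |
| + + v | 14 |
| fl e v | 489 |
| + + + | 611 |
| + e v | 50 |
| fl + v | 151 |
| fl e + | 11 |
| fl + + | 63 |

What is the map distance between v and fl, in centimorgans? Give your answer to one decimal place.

The two most frequent reciprocal classes, + + + and fl e v, are the parental types, so the F1 was + + + / fl e v.
The two rarest classes, + + v and fl e +, are the double crossovers. Comparing them with the parentals, only the v allele has switched, so v is the middle locus and the order is e – v – fl.
Crossovers in the v–fl interval produce the single-crossover classes fl + + and + e v (63 + 50 = 113) plus the double crossovers (25).
RF(v–fl) = (113 + 25) / 1500 = 138/1500 = 0.0920 → 9.2 centimorgans.

9.2 centimorgans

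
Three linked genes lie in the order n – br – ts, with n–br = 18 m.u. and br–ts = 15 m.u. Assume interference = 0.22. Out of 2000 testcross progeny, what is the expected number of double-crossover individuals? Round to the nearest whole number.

Map distances give recombination frequencies of 0.180 and 0.150 for the two intervals.
With interference 0.22 (so coincidence = 0.78), expected double-crossover frequency = 0.180 × 0.150 × 0.78 = 0.02106.
Expected number = 0.02106 × 2000 = 42.12 ≈ 42.

42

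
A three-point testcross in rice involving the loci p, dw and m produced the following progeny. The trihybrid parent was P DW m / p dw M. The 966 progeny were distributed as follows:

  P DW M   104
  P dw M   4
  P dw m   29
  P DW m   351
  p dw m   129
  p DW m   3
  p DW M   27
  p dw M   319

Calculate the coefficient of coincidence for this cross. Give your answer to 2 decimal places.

The two rarest classes, p DW m and P dw M, are the double crossovers. Comparing them with the parentals, only the p allele has switched, so p is the middle locus and the order is m – p – dw.
m–p: (233 + 7)/966 = 0.2484; p–dw: (56 + 7)/966 = 0.0652.
Expected DCO frequency = 0.2484 × 0.0652 ≈ 0.01620; observed = 7/966 ≈ 0.00725.
Coefficient of coincidence = 0.00725/0.01620 ≈ 0.45.

0.45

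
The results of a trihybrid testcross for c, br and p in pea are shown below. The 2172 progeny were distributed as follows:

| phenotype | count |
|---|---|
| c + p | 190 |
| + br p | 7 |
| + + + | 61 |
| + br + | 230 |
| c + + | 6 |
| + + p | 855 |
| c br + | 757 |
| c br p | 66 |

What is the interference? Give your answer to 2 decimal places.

0.53

The two most frequent reciprocal classes, + + p and c br +, are the parental types, so the F1 was + + p / c br +.
The two rarest classes, + br p and c + +, are the double crossovers. Comparing them with the parentals, only the br allele has switched, so br is the middle locus and the order is p – br – c.
p–br: (127 + 13)/2172 = 0.0645; br–c: (420 + 13)/2172 = 0.1994.
Expected DCO frequency = 0.0645 × 0.1994 ≈ 0.01286; observed = 13/2172 ≈ 0.00599.
Coefficient of coincidence = 0.00599/0.01286 ≈ 0.47; interference = 1 − 0.47 = 0.53.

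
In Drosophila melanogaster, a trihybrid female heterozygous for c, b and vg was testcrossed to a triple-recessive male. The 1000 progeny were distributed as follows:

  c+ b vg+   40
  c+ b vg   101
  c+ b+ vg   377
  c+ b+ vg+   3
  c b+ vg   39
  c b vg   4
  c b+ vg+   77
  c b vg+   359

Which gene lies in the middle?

The two most frequent reciprocal classes, c b vg+ and c+ b+ vg, are the parental types, so the F1 was c b vg+ / c+ b+ vg.
The two rarest classes, c b vg and c+ b+ vg+, are the double crossovers. Comparing them with the parentals, only the vg allele has switched, so vg is the middle locus and the order is c – vg – b.

vg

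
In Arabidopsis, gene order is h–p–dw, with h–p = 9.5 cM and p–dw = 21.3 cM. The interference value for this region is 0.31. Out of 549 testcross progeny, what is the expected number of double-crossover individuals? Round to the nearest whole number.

Map distances give recombination frequencies of 0.095 and 0.213 for the two intervals.
With interference 0.31 (so coincidence = 0.69), expected double-crossover frequency = 0.095 × 0.213 × 0.69 = 0.01396.
Expected number = 0.01396 × 549 = 7.67 ≈ 8.

8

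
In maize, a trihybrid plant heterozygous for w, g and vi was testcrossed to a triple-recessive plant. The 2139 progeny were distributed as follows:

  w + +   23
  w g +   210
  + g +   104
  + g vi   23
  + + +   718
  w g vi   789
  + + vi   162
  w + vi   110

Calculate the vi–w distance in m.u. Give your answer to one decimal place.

The two most frequent reciprocal classes, w g vi and + + +, are the parental types, so the F1 was w g vi / + + +.
The two rarest classes, + g vi and w + +, are the double crossovers. Comparing them with the parentals, only the w allele has switched, so w is the middle locus and the order is vi – w – g.
Crossovers in the vi–w interval produce the single-crossover classes w g + and + + vi (210 + 162 = 372) plus the double crossovers (46).
RF(vi–w) = (372 + 46) / 2139 = 418/2139 = 0.1954 → 19.5 m.u.

19.5 m.u.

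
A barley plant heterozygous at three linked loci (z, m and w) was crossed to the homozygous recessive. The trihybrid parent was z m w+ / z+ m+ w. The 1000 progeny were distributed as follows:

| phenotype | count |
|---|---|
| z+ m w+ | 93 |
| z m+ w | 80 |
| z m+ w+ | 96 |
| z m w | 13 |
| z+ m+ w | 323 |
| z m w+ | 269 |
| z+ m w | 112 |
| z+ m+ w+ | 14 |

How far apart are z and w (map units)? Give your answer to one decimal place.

20.0 map units

The two rarest classes, z m w and z+ m+ w+, are the double crossovers. Comparing them with the parentals, only the w allele has switched, so w is the middle locus and the order is m – w – z.
Crossovers in the w–z interval produce the single-crossover classes z+ m w+ and z m+ w (93 + 80 = 173) plus the double crossovers (27).
RF(w–z) = (173 + 27) / 1000 = 200/1000 = 0.2000 → 20.0 map units.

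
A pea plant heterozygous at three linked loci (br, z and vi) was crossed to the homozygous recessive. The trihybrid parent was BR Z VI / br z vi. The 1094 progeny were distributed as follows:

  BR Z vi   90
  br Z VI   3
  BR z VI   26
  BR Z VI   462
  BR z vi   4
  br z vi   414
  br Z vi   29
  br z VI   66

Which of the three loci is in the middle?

br

The two rarest classes, br Z VI and BR z vi, are the double crossovers. Comparing them with the parentals, only the br allele has switched, so br is the middle locus and the order is vi – br – z.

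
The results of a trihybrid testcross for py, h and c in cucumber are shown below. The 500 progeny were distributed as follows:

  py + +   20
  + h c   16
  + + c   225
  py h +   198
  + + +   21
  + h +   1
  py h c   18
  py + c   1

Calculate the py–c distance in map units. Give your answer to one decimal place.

The two most frequent reciprocal classes, py h + and + + c, are the parental types, so the F1 was py h + / + + c.
The two rarest classes, + h + and py + c, are the double crossovers. Comparing them with the parentals, only the py allele has switched, so py is the middle locus and the order is c – py – h.
Crossovers in the c–py interval produce the single-crossover classes py h c and + + + (18 + 21 = 39) plus the double crossovers (2).
RF(c–py) = (39 + 2) / 500 = 41/500 = 0.0820 → 8.2 map units.

8.2 map units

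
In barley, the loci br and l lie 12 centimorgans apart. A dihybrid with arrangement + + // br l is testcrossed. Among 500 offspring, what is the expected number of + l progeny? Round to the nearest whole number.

30

A map distance of 12 centimorgans corresponds to a recombination frequency of 0.120.
The F1 is + + / br l, so + l is a recombinant gamete class with expected frequency r/2 = 0.120/2 = 0.0600.
Expected number = 0.0600 × 500 = 30.00 ≈ 30.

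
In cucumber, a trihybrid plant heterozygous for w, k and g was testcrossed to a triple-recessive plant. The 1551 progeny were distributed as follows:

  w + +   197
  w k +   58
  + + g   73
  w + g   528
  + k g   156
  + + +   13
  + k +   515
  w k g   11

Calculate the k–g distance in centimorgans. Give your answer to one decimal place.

24.3 centimorgans

The two most frequent reciprocal classes, w + g and + k +, are the parental types, so the F1 was w + g / + k +.
The two rarest classes, w k g and + + +, are the double crossovers. Comparing them with the parentals, only the k allele has switched, so k is the middle locus and the order is g – k – w.
Crossovers in the g–k interval produce the single-crossover classes w + + and + k g (197 + 156 = 353) plus the double crossovers (24).
RF(g–k) = (353 + 24) / 1551 = 377/1551 = 0.2431 → 24.3 centimorgans.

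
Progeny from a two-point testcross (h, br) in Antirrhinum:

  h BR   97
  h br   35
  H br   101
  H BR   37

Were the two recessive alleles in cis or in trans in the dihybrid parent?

The two most frequent classes are H br (101) and h BR (97); these are the parental (non-recombinant) types.
So the F1 carried H br on one chromosome and h BR on the other — the recessive alleles are on opposite chromosomes (trans / repulsion).

trans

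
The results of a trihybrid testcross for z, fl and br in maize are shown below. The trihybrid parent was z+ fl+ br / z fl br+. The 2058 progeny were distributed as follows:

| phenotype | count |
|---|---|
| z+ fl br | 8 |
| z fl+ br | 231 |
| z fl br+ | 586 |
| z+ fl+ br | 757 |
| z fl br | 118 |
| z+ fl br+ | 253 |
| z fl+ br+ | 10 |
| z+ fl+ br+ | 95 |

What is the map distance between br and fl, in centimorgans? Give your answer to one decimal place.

The two rarest classes, z+ fl br and z fl+ br+, are the double crossovers. Comparing them with the parentals, only the fl allele has switched, so fl is the middle locus and the order is z – fl – br.
Crossovers in the fl–br interval produce the single-crossover classes z+ fl+ br+ and z fl br (95 + 118 = 213) plus the double crossovers (18).
RF(fl–br) = (213 + 18) / 2058 = 231/2058 = 0.1122 → 11.2 centimorgans.

11.2 centimorgans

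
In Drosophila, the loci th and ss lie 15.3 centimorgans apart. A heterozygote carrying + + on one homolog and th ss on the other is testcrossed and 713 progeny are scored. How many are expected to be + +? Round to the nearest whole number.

302

A map distance of 15.3 centimorgans corresponds to a recombination frequency of 0.153.
The F1 is + + / th ss, so + + is a parental gamete class with expected frequency (1 − r)/2 = 0.847/2 = 0.4235.
Expected number = 0.4235 × 713 = 301.96 ≈ 302.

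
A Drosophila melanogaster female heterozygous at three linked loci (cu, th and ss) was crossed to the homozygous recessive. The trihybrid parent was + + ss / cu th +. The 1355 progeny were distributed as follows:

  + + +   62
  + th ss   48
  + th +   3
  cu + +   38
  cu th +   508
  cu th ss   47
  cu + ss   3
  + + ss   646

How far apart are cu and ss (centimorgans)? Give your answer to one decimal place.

8.5 centimorgans

The two rarest classes, cu + ss and + th +, are the double crossovers. Comparing them with the parentals, only the cu allele has switched, so cu is the middle locus and the order is th – cu – ss.
Crossovers in the cu–ss interval produce the single-crossover classes + + + and cu th ss (62 + 47 = 109) plus the double crossovers (6).
RF(cu–ss) = (109 + 6) / 1355 = 115/1355 = 0.0849 → 8.5 centimorgans.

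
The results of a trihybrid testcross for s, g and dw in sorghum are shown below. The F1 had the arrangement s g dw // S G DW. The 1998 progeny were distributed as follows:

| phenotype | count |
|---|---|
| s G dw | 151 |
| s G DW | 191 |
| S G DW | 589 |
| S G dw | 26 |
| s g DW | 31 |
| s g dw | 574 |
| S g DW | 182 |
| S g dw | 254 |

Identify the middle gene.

dw

The two rarest classes, s g DW and S G dw, are the double crossovers. Comparing them with the parentals, only the dw allele has switched, so dw is the middle locus and the order is g – dw – s.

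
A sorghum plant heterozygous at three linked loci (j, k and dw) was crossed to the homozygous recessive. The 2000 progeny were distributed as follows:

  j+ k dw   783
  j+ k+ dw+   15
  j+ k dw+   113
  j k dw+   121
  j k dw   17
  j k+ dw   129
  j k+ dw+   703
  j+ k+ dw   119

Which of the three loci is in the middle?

The two most frequent reciprocal classes, j k+ dw+ and j+ k dw, are the parental types, so the F1 was j k+ dw+ / j+ k dw.
The two rarest classes, j+ k+ dw+ and j k dw, are the double crossovers. Comparing them with the parentals, only the j allele has switched, so j is the middle locus and the order is dw – j – k.

j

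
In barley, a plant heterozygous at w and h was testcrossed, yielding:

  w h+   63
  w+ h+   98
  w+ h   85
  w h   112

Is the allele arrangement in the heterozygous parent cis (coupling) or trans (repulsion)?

The two most frequent classes are w+ h+ (98) and w h (112); these are the parental (non-recombinant) types.
So the F1 carried w+ h+ on one chromosome and w h on the other — the recessive alleles are on the same chromosome (cis / coupling).

cis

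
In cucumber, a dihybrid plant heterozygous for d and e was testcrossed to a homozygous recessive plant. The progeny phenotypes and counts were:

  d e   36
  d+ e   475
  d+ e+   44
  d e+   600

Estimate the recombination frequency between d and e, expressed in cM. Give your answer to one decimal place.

6.9 cM

The two most frequent classes, d+ e (475) and d e+ (600), are the parental types, so the F1 was d+ e / d e+.
The recombinant classes are d+ e+ and d e: 44 + 36 = 80.
Recombination frequency = 80/1155 = 0.0693 ≈ 6.9%, i.e. 6.9 cM.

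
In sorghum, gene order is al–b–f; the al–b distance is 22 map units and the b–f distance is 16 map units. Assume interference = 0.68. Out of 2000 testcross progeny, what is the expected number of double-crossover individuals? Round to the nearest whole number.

Map distances give recombination frequencies of 0.220 and 0.160 for the two intervals.
With interference 0.68 (so coincidence = 0.32), expected double-crossover frequency = 0.220 × 0.160 × 0.32 = 0.01126.
Expected number = 0.01126 × 2000 = 22.53 ≈ 23.

23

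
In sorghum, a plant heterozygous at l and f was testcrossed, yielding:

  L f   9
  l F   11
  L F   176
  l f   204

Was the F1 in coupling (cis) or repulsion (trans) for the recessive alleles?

cis

The two most frequent classes are L F (176) and l f (204); these are the parental (non-recombinant) types.
So the F1 carried L F on one chromosome and l f on the other — the recessive alleles are on the same chromosome (cis / coupling).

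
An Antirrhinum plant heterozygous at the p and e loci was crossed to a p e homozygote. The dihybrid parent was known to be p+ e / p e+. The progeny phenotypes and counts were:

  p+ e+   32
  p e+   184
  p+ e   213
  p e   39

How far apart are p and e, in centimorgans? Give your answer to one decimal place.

15.2 centimorgans

The recombinant classes are p+ e+ and p e: 32 + 39 = 71.
Recombination frequency = 71/468 = 0.1517 ≈ 15.2%, i.e. 15.2 centimorgans.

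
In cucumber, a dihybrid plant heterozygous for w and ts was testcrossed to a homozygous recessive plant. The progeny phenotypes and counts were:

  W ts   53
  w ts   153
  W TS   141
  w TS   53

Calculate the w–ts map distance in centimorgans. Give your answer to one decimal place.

26.5 centimorgans

The two most frequent classes, W TS (141) and w ts (153), are the parental types, so the F1 was W TS / w ts.
The recombinant classes are W ts and w TS: 53 + 53 = 106.
Recombination frequency = 106/400 = 0.2650 ≈ 26.5%, i.e. 26.5 centimorgans.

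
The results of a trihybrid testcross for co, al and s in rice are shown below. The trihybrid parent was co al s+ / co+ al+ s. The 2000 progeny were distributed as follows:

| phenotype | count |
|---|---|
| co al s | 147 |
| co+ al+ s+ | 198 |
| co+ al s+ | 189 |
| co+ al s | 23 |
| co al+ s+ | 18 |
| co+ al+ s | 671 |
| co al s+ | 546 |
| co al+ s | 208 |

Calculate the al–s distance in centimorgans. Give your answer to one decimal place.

19.3 centimorgans

The two rarest classes, co al+ s+ and co+ al s, are the double crossovers. Comparing them with the parentals, only the al allele has switched, so al is the middle locus and the order is co – al – s.
Crossovers in the al–s interval produce the single-crossover classes co al s and co+ al+ s+ (147 + 198 = 345) plus the double crossovers (41).
RF(al–s) = (345 + 41) / 2000 = 386/2000 = 0.1930 → 19.3 centimorgans.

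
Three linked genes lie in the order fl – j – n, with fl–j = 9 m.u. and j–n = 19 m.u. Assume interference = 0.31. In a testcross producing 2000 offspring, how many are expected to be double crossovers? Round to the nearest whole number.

24

Map distances give recombination frequencies of 0.090 and 0.190 for the two intervals.
With interference 0.31 (so coincidence = 0.69), expected double-crossover frequency = 0.090 × 0.190 × 0.69 = 0.01180.
Expected number = 0.01180 × 2000 = 23.60 ≈ 24.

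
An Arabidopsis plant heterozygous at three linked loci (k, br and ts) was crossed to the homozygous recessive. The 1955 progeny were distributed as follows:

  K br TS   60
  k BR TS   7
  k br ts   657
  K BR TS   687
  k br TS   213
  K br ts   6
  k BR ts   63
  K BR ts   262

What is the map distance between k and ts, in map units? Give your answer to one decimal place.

The two most frequent reciprocal classes, k br ts and K BR TS, are the parental types, so the F1 was k br ts / K BR TS.
The two rarest classes, K br ts and k BR TS, are the double crossovers. Comparing them with the parentals, only the k allele has switched, so k is the middle locus and the order is ts – k – br.
Crossovers in the ts–k interval produce the single-crossover classes k br TS and K BR ts (213 + 262 = 475) plus the double crossovers (13).
RF(ts–k) = (475 + 13) / 1955 = 488/1955 = 0.2496 → 25.0 map units.

25.0 map units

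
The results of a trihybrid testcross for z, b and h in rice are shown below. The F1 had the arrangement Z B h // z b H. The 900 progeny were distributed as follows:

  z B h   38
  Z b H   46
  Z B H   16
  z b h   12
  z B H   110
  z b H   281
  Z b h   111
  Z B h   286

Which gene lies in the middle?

The two rarest classes, Z B H and z b h, are the double crossovers. Comparing them with the parentals, only the h allele has switched, so h is the middle locus and the order is z – h – b.

h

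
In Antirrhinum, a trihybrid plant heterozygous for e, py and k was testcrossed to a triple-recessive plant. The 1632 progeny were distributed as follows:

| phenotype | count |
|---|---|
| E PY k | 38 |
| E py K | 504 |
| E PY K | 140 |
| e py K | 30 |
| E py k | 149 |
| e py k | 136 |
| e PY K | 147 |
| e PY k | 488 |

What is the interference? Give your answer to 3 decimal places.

The two most frequent reciprocal classes, e PY k and E py K, are the parental types, so the F1 was e PY k / E py K.
The two rarest classes, E PY k and e py K, are the double crossovers. Comparing them with the parentals, only the e allele has switched, so e is the middle locus and the order is k – e – py.
k–e: (296 + 68)/1632 = 0.2230; e–py: (276 + 68)/1632 = 0.2108.
Expected DCO frequency = 0.2230 × 0.2108 ≈ 0.04701; observed = 68/1632 ≈ 0.04167.
Coefficient of coincidence = 0.04167/0.04701 ≈ 0.886; interference = 1 − 0.886 = 0.114.

0.114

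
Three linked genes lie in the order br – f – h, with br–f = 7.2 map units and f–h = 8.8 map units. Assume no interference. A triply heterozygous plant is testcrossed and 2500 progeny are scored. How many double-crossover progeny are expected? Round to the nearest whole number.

16

Map distances give recombination frequencies of 0.072 and 0.088 for the two intervals.
With no interference, expected double-crossover frequency = 0.072 × 0.088 = 0.00634.
Expected number = 0.00634 × 2500 = 15.84 ≈ 16.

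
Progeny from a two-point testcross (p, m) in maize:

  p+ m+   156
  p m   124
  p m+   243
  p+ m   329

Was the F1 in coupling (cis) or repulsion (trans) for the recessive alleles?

trans

The two most frequent classes are p+ m (329) and p m+ (243); these are the parental (non-recombinant) types.
So the F1 carried p+ m on one chromosome and p m+ on the other — the recessive alleles are on opposite chromosomes (trans / repulsion).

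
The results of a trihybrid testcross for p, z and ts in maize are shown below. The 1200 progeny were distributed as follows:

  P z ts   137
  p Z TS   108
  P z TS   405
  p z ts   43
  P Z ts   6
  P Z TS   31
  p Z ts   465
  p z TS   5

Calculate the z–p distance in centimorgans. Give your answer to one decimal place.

The two most frequent reciprocal classes, p Z ts and P z TS, are the parental types, so the F1 was p Z ts / P z TS.
The two rarest classes, P Z ts and p z TS, are the double crossovers. Comparing them with the parentals, only the p allele has switched, so p is the middle locus and the order is ts – p – z.
Crossovers in the p–z interval produce the single-crossover classes p z ts and P Z TS (43 + 31 = 74) plus the double crossovers (11).
RF(p–z) = (74 + 11) / 1200 = 85/1200 = 0.0708 → 7.1 centimorgans.

7.1 centimorgans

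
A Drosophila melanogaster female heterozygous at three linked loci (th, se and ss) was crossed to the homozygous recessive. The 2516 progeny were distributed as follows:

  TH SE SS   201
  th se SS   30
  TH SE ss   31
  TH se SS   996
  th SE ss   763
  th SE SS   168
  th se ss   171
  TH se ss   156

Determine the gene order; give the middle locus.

th

The two most frequent reciprocal classes, th SE ss and TH se SS, are the parental types, so the F1 was th SE ss / TH se SS.
The two rarest classes, TH SE ss and th se SS, are the double crossovers. Comparing them with the parentals, only the th allele has switched, so th is the middle locus and the order is se – th – ss.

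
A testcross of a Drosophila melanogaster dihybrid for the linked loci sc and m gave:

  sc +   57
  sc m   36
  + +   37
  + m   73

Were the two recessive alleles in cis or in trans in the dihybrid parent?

trans

The two most frequent classes are + m (73) and sc + (57); these are the parental (non-recombinant) types.
So the F1 carried + m on one chromosome and sc + on the other — the recessive alleles are on opposite chromosomes (trans / repulsion).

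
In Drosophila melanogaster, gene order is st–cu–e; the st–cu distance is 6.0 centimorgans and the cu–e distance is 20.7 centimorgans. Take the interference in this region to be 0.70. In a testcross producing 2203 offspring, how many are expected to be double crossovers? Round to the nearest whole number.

Map distances give recombination frequencies of 0.060 and 0.207 for the two intervals.
With interference 0.70 (so coincidence = 0.30), expected double-crossover frequency = 0.060 × 0.207 × 0.30 = 0.00373.
Expected number = 0.00373 × 2203 = 8.21 ≈ 8.

8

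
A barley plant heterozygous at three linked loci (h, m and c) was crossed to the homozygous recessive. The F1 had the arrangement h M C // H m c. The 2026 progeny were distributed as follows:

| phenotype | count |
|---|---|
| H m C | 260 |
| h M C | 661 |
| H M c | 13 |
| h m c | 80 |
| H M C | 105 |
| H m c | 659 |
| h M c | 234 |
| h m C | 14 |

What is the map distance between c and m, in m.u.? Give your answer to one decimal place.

The two rarest classes, h m C and H M c, are the double crossovers. Comparing them with the parentals, only the m allele has switched, so m is the middle locus and the order is c – m – h.
Crossovers in the c–m interval produce the single-crossover classes h M c and H m C (234 + 260 = 494) plus the double crossovers (27).
RF(c–m) = (494 + 27) / 2026 = 521/2026 = 0.2572 → 25.7 m.u.

25.7 m.u.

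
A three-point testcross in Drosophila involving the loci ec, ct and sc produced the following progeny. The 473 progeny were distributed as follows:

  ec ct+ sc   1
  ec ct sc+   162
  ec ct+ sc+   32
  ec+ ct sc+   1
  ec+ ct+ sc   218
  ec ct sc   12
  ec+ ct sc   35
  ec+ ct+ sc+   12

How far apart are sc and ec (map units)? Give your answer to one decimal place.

5.5 map units

The two most frequent reciprocal classes, ec+ ct+ sc and ec ct sc+, are the parental types, so the F1 was ec+ ct+ sc / ec ct sc+.
The two rarest classes, ec ct+ sc and ec+ ct sc+, are the double crossovers. Comparing them with the parentals, only the ec allele has switched, so ec is the middle locus and the order is ct – ec – sc.
Crossovers in the ec–sc interval produce the single-crossover classes ec+ ct+ sc+ and ec ct sc (12 + 12 = 24) plus the double crossovers (2).
RF(ec–sc) = (24 + 2) / 473 = 26/473 = 0.0550 → 5.5 map units.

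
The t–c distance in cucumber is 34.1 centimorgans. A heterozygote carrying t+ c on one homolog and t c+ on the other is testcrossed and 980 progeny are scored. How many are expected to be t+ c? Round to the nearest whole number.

323

A map distance of 34.1 centimorgans corresponds to a recombination frequency of 0.341.
The F1 is t+ c / t c+, so t+ c is a parental gamete class with expected frequency (1 − r)/2 = 0.659/2 = 0.3295.
Expected number = 0.3295 × 980 = 322.91 ≈ 323.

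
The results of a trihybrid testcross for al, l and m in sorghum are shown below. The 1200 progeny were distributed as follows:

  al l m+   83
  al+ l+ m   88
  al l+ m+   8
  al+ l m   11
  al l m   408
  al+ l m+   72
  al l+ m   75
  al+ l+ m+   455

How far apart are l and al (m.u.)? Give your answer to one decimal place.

The two most frequent reciprocal classes, al+ l+ m+ and al l m, are the parental types, so the F1 was al+ l+ m+ / al l m.
The two rarest classes, al l+ m+ and al+ l m, are the double crossovers. Comparing them with the parentals, only the al allele has switched, so al is the middle locus and the order is l – al – m.
Crossovers in the l–al interval produce the single-crossover classes al+ l m+ and al l+ m (72 + 75 = 147) plus the double crossovers (19).
RF(l–al) = (147 + 19) / 1200 = 166/1200 = 0.1383 → 13.8 m.u.

13.8 m.u.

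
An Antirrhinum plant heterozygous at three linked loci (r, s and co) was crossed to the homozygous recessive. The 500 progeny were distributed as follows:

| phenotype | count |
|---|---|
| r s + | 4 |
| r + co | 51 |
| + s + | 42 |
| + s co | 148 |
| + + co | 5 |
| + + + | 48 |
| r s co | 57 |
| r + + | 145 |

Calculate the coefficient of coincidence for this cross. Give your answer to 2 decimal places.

The two most frequent reciprocal classes, + s co and r + +, are the parental types, so the F1 was + s co / r + +.
The two rarest classes, + + co and r s +, are the double crossovers. Comparing them with the parentals, only the s allele has switched, so s is the middle locus and the order is r – s – co.
r–s: (105 + 9)/500 = 0.2280; s–co: (93 + 9)/500 = 0.2040.
Expected DCO frequency = 0.2280 × 0.2040 ≈ 0.04651; observed = 9/500 ≈ 0.01800.
Coefficient of coincidence = 0.01800/0.04651 ≈ 0.39.

0.39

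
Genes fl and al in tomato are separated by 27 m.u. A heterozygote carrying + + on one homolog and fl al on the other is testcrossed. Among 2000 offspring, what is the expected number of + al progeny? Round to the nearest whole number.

A map distance of 27 m.u. corresponds to a recombination frequency of 0.270.
The F1 is + + / fl al, so + al is a recombinant gamete class with expected frequency r/2 = 0.270/2 = 0.1350.
Expected number = 0.1350 × 2000 = 270.00 ≈ 270.

270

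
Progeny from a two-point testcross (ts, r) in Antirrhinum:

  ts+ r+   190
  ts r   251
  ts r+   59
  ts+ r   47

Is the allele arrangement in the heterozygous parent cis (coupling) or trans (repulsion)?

cis

The two most frequent classes are ts+ r+ (190) and ts r (251); these are the parental (non-recombinant) types.
So the F1 carried ts+ r+ on one chromosome and ts r on the other — the recessive alleles are on the same chromosome (cis / coupling).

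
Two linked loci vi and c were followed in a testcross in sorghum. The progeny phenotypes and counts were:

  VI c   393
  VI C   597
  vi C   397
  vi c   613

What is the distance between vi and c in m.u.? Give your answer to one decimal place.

The two most frequent classes, VI C (597) and vi c (613), are the parental types, so the F1 was VI C / vi c.
The recombinant classes are VI c and vi C: 393 + 397 = 790.
Recombination frequency = 790/2000 = 0.3950 ≈ 39.5%, i.e. 39.5 m.u.

39.5 m.u.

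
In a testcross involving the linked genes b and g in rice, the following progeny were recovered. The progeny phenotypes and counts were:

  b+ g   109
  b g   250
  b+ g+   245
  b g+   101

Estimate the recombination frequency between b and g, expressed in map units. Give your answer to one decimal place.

The two most frequent classes, b+ g+ (245) and b g (250), are the parental types, so the F1 was b+ g+ / b g.
The recombinant classes are b+ g and b g+: 109 + 101 = 210.
Recombination frequency = 210/705 = 0.2979 ≈ 29.8%, i.e. 29.8 map units.

29.8 map units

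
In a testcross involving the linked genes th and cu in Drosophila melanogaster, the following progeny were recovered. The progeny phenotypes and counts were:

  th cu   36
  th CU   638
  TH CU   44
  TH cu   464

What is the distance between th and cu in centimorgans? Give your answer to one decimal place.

The two most frequent classes, TH cu (464) and th CU (638), are the parental types, so the F1 was TH cu / th CU.
The recombinant classes are TH CU and th cu: 44 + 36 = 80.
Recombination frequency = 80/1182 = 0.0677 ≈ 6.8%, i.e. 6.8 centimorgans.

6.8 centimorgans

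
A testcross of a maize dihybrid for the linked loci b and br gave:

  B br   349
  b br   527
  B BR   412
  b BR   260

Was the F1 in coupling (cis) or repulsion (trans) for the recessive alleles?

The two most frequent classes are B BR (412) and b br (527); these are the parental (non-recombinant) types.
So the F1 carried B BR on one chromosome and b br on the other — the recessive alleles are on the same chromosome (cis / coupling).

cis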